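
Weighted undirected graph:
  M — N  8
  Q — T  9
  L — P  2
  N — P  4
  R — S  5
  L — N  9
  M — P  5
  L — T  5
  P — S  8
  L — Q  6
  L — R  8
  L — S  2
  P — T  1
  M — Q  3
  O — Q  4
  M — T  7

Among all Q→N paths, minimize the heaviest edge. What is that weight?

5

Checking several routes:
Q → M → P → N: max(3, 5, 4) = 5
Q → L → T → P → N: max(6, 5, 1, 4) = 6
Q → L → P → N: max(6, 2, 4) = 6
Smallest bottleneck: 5.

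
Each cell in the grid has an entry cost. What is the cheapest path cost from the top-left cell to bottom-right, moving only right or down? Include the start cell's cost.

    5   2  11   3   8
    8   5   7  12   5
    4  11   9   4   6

38

Path r0c0 r0c1 r1c1 r1c2 r2c2 r2c3 r2c4: 5 + 2 + 5 + 7 + 9 + 4 + 6 = 38.
(Top row then right column would cost 40.)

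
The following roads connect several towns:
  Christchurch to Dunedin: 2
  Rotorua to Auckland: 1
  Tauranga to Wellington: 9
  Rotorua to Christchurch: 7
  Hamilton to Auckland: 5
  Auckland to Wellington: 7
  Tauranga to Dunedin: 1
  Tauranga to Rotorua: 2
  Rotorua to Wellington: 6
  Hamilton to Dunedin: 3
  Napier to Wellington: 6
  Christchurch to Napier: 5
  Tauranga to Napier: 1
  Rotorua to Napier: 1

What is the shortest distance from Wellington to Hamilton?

A few of the Wellington→Hamilton routes:
Wellington → Rotorua → Tauranga → Dunedin → Hamilton: 6 + 2 + 1 + 3 = 12
Wellington → Rotorua → Napier → Tauranga → Dunedin → Hamilton: 6 + 1 + 1 + 1 + 3 = 12
Wellington → Napier → Tauranga → Dunedin → Hamilton: 6 + 1 + 1 + 3 = 11
Wellington → Rotorua → Auckland → Hamilton: 6 + 1 + 5 = 12
Wellington → Auckland → Hamilton: 7 + 5 = 12
Best route has total 11.

11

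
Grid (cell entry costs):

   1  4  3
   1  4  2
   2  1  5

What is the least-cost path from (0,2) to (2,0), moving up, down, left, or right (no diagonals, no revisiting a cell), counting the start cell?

11

Cheapest: [0,2] → [0,1] → [0,0] → [1,0] → [2,0]
  3 + 4 + 1 + 1 + 2 = 11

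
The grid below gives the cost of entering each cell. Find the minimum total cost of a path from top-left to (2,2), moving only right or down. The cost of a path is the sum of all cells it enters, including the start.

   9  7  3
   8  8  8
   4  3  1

25

Take [0,0] -> [1,0] -> [2,0] -> [2,1] -> [2,2] for a total of 9 + 8 + 4 + 3 + 1 = 25.
(Top row then right column would cost 28.)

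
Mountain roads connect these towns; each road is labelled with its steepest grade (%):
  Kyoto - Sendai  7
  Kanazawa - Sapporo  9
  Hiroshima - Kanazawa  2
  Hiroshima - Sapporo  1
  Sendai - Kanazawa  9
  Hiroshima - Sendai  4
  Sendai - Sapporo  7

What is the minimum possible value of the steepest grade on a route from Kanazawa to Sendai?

Checking several routes:
Kanazawa - Sendai: max(9) = 9
Kanazawa - Hiroshima - Sendai: max(2, 4) = 4
Kanazawa - Sapporo - Hiroshima - Sendai: max(9, 1, 4) = 9
Kanazawa - Hiroshima - Sapporo - Sendai: max(2, 1, 7) = 7
Smallest bottleneck: 4%.

4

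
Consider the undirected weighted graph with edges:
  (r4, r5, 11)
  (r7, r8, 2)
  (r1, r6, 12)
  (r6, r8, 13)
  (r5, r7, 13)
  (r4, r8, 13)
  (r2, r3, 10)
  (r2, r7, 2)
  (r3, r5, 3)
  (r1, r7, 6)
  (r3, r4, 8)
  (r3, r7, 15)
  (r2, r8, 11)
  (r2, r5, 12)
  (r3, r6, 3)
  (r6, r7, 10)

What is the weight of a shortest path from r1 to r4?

21

Some routes from r1 to r4:
r1→r7→r8→r4: 6 + 2 + 13 = 21
r1→r7→r2→r3→r4: 6 + 2 + 10 + 8 = 26
r1→r6→r3→r4: 12 + 3 + 8 = 23
r1→r7→r6→r3→r4: 6 + 10 + 3 + 8 = 27
The minimum is 21.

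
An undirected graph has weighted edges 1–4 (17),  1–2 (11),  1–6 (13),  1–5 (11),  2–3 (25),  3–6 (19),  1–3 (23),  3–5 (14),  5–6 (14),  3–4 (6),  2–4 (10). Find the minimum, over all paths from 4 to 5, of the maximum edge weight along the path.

11

Checking several routes:
4 - 2 - 1 - 5: max(10, 11, 11) = 11
4 - 3 - 5: max(6, 14) = 14
4 - 1 - 6 - 5: max(17, 13, 14) = 17
4 - 2 - 1 - 6 - 5: max(10, 11, 13, 14) = 14
4 - 1 - 5: max(17, 11) = 17
Smallest bottleneck: 11.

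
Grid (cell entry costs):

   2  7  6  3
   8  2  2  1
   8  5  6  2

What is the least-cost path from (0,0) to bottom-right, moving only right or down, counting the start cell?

16

Best path: (0,0) → (0,1) → (1,1) → (1,2) → (1,3) → (2,3)
Cost: 2 + 7 + 2 + 2 + 1 + 2 = 16
(Top row then right column would cost 21.)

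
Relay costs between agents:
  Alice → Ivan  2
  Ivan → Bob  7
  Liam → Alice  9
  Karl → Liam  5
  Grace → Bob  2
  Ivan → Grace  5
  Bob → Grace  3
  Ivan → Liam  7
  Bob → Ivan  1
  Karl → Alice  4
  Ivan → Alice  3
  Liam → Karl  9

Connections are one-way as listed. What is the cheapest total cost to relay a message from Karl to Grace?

Checking several routes:
Karl→Alice→Ivan→Grace: 4 + 2 + 5 = 11
Karl→Liam→Alice→Ivan→Grace: 5 + 9 + 2 + 5 = 21
Karl→Alice→Ivan→Bob→Grace: 4 + 2 + 7 + 3 = 16
Shortest: 11.

11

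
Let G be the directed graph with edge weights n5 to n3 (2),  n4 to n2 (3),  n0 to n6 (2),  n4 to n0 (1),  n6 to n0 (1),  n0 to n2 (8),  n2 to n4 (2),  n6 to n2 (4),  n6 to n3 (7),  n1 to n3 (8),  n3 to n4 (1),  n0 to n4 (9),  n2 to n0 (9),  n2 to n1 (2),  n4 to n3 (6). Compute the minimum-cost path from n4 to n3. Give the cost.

6

Comparing a few candidate routes:
n4 - n0 - n6 - n3: 1 + 2 + 7 = 10
n4 - n3: 6
n4 - n2 - n1 - n3: 3 + 2 + 8 = 13
Shortest: 6.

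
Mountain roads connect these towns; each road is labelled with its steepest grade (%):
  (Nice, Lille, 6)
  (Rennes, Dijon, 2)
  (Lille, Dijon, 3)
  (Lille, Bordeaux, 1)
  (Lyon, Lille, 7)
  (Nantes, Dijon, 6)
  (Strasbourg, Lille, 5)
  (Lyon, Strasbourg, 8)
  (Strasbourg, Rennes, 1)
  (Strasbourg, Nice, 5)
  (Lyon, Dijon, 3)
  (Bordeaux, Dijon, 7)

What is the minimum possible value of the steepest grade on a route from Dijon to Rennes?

2

Comparing a few candidate routes:
Dijon -> Lille -> Strasbourg -> Rennes: max(3, 5, 1) = 5
Dijon -> Rennes: max(2) = 2
Dijon -> Lille -> Nice -> Strasbourg -> Rennes: max(3, 6, 5, 1) = 6
Best route has worst link 2%.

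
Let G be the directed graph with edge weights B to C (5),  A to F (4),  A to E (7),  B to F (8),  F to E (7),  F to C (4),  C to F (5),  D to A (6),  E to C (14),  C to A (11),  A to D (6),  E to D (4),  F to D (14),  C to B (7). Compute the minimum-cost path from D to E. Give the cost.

Paths from D to E:
D -> A -> F -> E: 6 + 4 + 7 = 17
D -> A -> E: 6 + 7 = 13
Best route has total 13.

13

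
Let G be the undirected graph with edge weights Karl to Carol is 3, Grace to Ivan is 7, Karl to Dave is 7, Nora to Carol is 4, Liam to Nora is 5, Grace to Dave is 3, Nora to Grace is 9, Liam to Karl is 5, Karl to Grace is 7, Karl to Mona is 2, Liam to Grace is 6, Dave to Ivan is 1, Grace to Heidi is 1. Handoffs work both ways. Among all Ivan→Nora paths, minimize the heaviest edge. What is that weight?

6

A few of the Ivan→Nora routes:
Ivan-Grace-Karl-Liam-Nora: max(7, 7, 5, 5) = 7
Ivan-Dave-Grace-Liam-Karl-Carol-Nora: max(1, 3, 6, 5, 3, 4) = 6
Ivan-Grace-Karl-Carol-Nora: max(7, 7, 3, 4) = 7
Ivan-Dave-Grace-Liam-Nora: max(1, 3, 6, 5) = 6
Best route has worst link 6.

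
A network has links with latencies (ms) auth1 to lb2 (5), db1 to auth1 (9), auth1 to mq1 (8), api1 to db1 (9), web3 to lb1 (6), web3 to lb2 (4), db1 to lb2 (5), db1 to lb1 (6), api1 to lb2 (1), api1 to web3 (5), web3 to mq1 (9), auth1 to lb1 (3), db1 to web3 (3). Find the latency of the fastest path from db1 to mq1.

12

Comparing a few candidate routes:
db1 -> web3 -> mq1: 3 + 9 = 12
db1 -> auth1 -> mq1: 9 + 8 = 17
db1 -> lb2 -> web3 -> mq1: 5 + 4 + 9 = 18
db1 -> lb1 -> auth1 -> mq1: 6 + 3 + 8 = 17
Best route has total 12 ms.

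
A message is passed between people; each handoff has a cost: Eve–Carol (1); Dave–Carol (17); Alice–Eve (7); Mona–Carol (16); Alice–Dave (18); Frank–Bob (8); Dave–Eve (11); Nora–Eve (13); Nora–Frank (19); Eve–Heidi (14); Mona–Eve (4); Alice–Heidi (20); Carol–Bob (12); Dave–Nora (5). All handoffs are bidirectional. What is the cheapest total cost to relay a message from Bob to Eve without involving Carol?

Paths from Bob to Eve avoiding Carol:
Bob→Frank→Nora→Dave→Alice→Eve: 8 + 19 + 5 + 18 + 7 = 57
Bob→Frank→Nora→Dave→Alice→Heidi→Eve: 8 + 19 + 5 + 18 + 20 + 14 = 84
Bob→Frank→Nora→Eve: 8 + 19 + 13 = 40
Bob→Frank→Nora→Dave→Eve: 8 + 19 + 5 + 11 = 43
The minimum is 40.

40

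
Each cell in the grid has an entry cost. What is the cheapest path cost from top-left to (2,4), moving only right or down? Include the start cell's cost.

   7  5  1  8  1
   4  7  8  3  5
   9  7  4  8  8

One optimal route is r0c0→r0c1→r0c2→r0c3→r0c4→r1c4→r2c4.
Its cost is 7 + 5 + 1 + 8 + 1 + 5 + 8 = 35.

35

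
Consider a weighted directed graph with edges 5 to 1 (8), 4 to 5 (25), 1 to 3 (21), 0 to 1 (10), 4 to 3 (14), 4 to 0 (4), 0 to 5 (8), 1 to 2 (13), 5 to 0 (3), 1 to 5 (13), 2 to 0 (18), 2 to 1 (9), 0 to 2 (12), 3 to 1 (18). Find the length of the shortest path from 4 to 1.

Comparing a few candidate routes:
4 → 0 → 2 → 1: 4 + 12 + 9 = 25
4 → 3 → 1: 14 + 18 = 32
4 → 0 → 5 → 1: 4 + 8 + 8 = 20
4 → 5 → 0 → 1: 25 + 3 + 10 = 38
4 → 5 → 1: 25 + 8 = 33
4 → 0 → 1: 4 + 10 = 14
The minimum is 14.

14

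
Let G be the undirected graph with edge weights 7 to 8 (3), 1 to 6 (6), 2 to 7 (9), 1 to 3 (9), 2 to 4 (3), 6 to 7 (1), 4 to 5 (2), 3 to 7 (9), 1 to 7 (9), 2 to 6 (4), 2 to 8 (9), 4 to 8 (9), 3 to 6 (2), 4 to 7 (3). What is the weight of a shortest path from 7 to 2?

Comparing a few candidate routes:
7 -> 2: 9
7 -> 8 -> 2: 3 + 9 = 12
7 -> 6 -> 2: 1 + 4 = 5
7 -> 8 -> 4 -> 2: 3 + 9 + 3 = 15
7 -> 3 -> 6 -> 2: 9 + 2 + 4 = 15
7 -> 4 -> 2: 3 + 3 = 6
The minimum is 5.

5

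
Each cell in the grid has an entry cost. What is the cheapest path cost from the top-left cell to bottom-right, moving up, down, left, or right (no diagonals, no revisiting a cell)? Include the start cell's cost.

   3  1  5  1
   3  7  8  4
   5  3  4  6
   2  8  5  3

One optimal route is r0c0 -> r0c1 -> r0c2 -> r0c3 -> r1c3 -> r2c3 -> r3c3.
Its cost is 3 + 1 + 5 + 1 + 4 + 6 + 3 = 23.

23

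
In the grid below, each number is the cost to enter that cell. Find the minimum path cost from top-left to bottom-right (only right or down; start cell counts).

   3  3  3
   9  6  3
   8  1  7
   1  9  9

Cheapest: [0,0]→[0,1]→[0,2]→[1,2]→[2,2]→[3,2]
  3 + 3 + 3 + 3 + 7 + 9 = 28

28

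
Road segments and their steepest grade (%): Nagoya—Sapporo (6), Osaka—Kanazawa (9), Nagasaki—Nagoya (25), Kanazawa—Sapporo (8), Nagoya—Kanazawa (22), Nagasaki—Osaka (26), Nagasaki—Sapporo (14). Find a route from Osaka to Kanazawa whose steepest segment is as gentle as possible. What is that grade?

Paths from Osaka to Kanazawa:
Osaka → Nagasaki → Nagoya → Sapporo → Kanazawa: max(26, 25, 6, 8) = 26
Osaka → Nagasaki → Sapporo → Nagoya → Kanazawa: max(26, 14, 6, 22) = 26
Osaka → Nagasaki → Sapporo → Kanazawa: max(26, 14, 8) = 26
Osaka → Kanazawa: max(9) = 9
Osaka → Nagasaki → Nagoya → Kanazawa: max(26, 25, 22) = 26
Best route has worst link 9%.

9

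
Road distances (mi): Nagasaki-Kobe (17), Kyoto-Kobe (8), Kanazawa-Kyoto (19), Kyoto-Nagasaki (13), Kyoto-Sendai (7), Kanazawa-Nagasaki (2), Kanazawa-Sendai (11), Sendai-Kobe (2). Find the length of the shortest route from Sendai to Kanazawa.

11

Checking several routes:
Sendai-Kanazawa: 11
Sendai-Kobe-Kyoto-Kanazawa: 2 + 8 + 19 = 29
Sendai-Kobe-Nagasaki-Kanazawa: 2 + 17 + 2 = 21
Sendai-Kyoto-Nagasaki-Kanazawa: 7 + 13 + 2 = 22
Sendai-Kobe-Kyoto-Nagasaki-Kanazawa: 2 + 8 + 13 + 2 = 25
Sendai-Kyoto-Kanazawa: 7 + 19 = 26
Best route has total 11 mi.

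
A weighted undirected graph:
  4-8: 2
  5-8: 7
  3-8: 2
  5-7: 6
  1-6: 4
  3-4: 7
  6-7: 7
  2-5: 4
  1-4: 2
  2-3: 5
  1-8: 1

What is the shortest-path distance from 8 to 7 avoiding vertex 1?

Routes from 8 to 7 avoiding 1:
8 → 4 → 3 → 2 → 5 → 7: 2 + 7 + 5 + 4 + 6 = 24
8 → 5 → 7: 7 + 6 = 13
8 → 3 → 2 → 5 → 7: 2 + 5 + 4 + 6 = 17
Shortest: 13.

13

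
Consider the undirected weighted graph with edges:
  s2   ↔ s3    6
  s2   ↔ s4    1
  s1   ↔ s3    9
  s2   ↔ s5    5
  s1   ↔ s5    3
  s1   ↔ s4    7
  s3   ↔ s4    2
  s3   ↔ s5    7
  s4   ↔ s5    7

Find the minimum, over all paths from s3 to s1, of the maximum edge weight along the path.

A few of the s3→s1 routes:
s3 - s4 - s1: max(2, 7) = 7
s3 - s2 - s4 - s5 - s1: max(6, 1, 7, 3) = 7
s3 - s4 - s5 - s1: max(2, 7, 3) = 7
s3 - s4 - s2 - s5 - s1: max(2, 1, 5, 3) = 5
s3 - s2 - s5 - s1: max(6, 5, 3) = 6
s3 - s2 - s4 - s1: max(6, 1, 7) = 7
Best route has worst link 5.

5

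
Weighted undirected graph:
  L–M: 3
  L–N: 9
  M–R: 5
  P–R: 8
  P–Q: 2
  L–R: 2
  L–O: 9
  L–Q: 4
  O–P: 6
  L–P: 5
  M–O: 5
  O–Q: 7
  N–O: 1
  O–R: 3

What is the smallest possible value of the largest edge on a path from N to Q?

Checking several routes:
N - O - R - L - P - Q: max(1, 3, 2, 5, 2) = 5
N - O - R - L - Q: max(1, 3, 2, 4) = 4
N - O - R - M - L - Q: max(1, 3, 5, 3, 4) = 5
N - O - R - M - L - P - Q: max(1, 3, 5, 3, 5, 2) = 5
The minimum achievable maximum is 4.

4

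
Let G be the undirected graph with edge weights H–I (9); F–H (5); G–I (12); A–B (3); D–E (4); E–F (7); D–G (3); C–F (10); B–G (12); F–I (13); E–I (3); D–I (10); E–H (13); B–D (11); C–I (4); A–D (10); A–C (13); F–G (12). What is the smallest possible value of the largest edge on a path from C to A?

10

Some routes from C to A:
C -> F -> H -> I -> D -> A: max(10, 5, 9, 10, 10) = 10
C -> I -> E -> D -> A: max(4, 3, 4, 10) = 10
C -> F -> H -> I -> E -> D -> A: max(10, 5, 9, 3, 4, 10) = 10
C -> I -> H -> F -> E -> D -> A: max(4, 9, 5, 7, 4, 10) = 10
C -> I -> D -> A: max(4, 10, 10) = 10
The minimum achievable maximum is 10.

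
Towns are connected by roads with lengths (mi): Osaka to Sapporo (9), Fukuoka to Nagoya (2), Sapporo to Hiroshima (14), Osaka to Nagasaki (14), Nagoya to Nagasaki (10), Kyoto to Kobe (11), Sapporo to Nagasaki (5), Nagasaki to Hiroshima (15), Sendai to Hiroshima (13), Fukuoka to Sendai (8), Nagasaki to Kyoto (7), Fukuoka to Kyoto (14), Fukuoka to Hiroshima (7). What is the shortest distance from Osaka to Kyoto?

21

Some routes from Osaka to Kyoto:
Osaka - Sapporo - Nagasaki - Kyoto: 9 + 5 + 7 = 21
Osaka - Nagasaki - Kyoto: 14 + 7 = 21
Osaka - Nagasaki - Nagoya - Fukuoka - Kyoto: 14 + 10 + 2 + 14 = 40
Shortest: 21 mi.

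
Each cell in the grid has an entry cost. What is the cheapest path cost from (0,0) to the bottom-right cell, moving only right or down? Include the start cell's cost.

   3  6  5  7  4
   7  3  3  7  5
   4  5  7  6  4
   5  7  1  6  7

36

Take [0,0] -> [0,1] -> [1,1] -> [1,2] -> [2,2] -> [3,2] -> [3,3] -> [3,4] for a total of 3 + 6 + 3 + 3 + 7 + 1 + 6 + 7 = 36.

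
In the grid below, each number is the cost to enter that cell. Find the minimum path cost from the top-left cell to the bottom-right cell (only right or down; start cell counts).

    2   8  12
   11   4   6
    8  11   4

24

Cheapest: (0,0)→(0,1)→(1,1)→(1,2)→(2,2)
  2 + 8 + 4 + 6 + 4 = 24
For comparison, the top-then-right route costs 32.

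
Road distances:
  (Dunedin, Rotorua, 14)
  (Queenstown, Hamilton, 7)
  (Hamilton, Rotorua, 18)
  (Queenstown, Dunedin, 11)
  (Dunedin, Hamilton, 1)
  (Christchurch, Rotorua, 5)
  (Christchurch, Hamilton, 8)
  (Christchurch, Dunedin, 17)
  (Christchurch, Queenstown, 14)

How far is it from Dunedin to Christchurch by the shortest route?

Checking several routes:
Dunedin -> Rotorua -> Christchurch: 14 + 5 = 19
Dunedin -> Hamilton -> Christchurch: 1 + 8 = 9
Dunedin -> Christchurch: 17
Dunedin -> Hamilton -> Queenstown -> Christchurch: 1 + 7 + 14 = 22
Shortest: 9.

9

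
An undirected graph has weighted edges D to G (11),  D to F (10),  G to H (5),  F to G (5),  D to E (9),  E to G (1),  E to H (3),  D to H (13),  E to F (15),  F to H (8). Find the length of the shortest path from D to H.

Checking several routes:
D -> E -> H: 9 + 3 = 12
D -> H: 13
D -> E -> G -> H: 9 + 1 + 5 = 15
The minimum is 12.

12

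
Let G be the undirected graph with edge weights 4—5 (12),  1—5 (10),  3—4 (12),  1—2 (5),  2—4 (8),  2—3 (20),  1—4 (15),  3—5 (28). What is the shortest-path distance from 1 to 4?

Comparing a few candidate routes:
1→2→4: 5 + 8 = 13
1→2→3→5→4: 5 + 20 + 28 + 12 = 65
1→2→3→4: 5 + 20 + 12 = 37
1→5→3→4: 10 + 28 + 12 = 50
1→4: 15
1→5→4: 10 + 12 = 22
The minimum is 13.

13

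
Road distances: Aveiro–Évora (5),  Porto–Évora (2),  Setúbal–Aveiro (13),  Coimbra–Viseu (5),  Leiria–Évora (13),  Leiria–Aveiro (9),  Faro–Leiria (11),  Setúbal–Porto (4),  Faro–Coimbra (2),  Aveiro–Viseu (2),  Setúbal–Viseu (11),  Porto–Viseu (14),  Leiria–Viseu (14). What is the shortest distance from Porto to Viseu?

Some routes from Porto to Viseu:
Porto-Viseu: 14
Porto-Setúbal-Viseu: 4 + 11 = 15
Porto-Évora-Aveiro-Viseu: 2 + 5 + 2 = 9
The minimum is 9.

9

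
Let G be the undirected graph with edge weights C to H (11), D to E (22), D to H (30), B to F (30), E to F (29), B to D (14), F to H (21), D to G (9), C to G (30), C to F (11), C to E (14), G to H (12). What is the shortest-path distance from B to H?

A few of the B→H routes:
B→D→H: 14 + 30 = 44
B→F→C→H: 30 + 11 + 11 = 52
B→D→E→C→H: 14 + 22 + 14 + 11 = 61
B→F→H: 30 + 21 = 51
B→D→G→C→H: 14 + 9 + 30 + 11 = 64
B→D→G→H: 14 + 9 + 12 = 35
Shortest: 35.

35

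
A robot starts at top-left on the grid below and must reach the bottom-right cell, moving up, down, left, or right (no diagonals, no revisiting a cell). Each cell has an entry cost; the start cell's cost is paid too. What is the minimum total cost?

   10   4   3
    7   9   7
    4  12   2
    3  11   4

30

Path r0c0→r0c1→r0c2→r1c2→r2c2→r3c2: 10 + 4 + 3 + 7 + 2 + 4 = 30.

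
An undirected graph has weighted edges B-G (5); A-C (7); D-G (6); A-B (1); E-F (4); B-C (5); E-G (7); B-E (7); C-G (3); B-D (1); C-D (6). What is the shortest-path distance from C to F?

14

Comparing a few candidate routes:
C - B - E - F: 5 + 7 + 4 = 16
C - D - B - E - F: 6 + 1 + 7 + 4 = 18
C - G - E - F: 3 + 7 + 4 = 14
Best route has total 14.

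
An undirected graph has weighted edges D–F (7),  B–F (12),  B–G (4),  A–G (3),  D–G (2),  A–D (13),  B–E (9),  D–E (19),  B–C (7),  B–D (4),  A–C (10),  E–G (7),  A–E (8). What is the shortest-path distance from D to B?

Comparing a few candidate routes:
D-G-B: 2 + 4 = 6
D-F-B: 7 + 12 = 19
D-B: 4
D-G-E-B: 2 + 7 + 9 = 18
The minimum is 4.

4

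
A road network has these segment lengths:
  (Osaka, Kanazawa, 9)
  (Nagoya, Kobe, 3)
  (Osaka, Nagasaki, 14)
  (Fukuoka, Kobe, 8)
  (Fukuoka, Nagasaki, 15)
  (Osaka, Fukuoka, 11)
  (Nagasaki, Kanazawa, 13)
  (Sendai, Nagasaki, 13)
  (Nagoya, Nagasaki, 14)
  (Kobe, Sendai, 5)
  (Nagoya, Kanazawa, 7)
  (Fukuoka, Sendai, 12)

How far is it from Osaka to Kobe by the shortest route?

19

Checking several routes:
Osaka - Fukuoka - Sendai - Kobe: 11 + 12 + 5 = 28
Osaka - Kanazawa - Nagoya - Kobe: 9 + 7 + 3 = 19
Osaka - Nagasaki - Nagoya - Kobe: 14 + 14 + 3 = 31
Osaka - Fukuoka - Kobe: 11 + 8 = 19
Shortest: 19.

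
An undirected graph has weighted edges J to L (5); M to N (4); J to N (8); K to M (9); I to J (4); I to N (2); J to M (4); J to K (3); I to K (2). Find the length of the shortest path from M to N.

Comparing a few candidate routes:
M→J→I→N: 4 + 4 + 2 = 10
M→N: 4
M→J→K→I→N: 4 + 3 + 2 + 2 = 11
M→K→I→N: 9 + 2 + 2 = 13
M→J→N: 4 + 8 = 12
The minimum is 4.

4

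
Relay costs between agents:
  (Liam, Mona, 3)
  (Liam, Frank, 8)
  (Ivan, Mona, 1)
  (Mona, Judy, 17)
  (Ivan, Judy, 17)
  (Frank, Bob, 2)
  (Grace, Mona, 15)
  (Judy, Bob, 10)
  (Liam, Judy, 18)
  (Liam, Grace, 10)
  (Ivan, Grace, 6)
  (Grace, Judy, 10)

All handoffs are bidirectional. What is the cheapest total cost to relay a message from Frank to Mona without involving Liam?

A few of the Frank→Mona routes:
Frank → Bob → Judy → Grace → Ivan → Mona: 2 + 10 + 10 + 6 + 1 = 29
Frank → Bob → Judy → Mona: 2 + 10 + 17 = 29
Frank → Bob → Judy → Ivan → Mona: 2 + 10 + 17 + 1 = 30
The minimum is 29.

29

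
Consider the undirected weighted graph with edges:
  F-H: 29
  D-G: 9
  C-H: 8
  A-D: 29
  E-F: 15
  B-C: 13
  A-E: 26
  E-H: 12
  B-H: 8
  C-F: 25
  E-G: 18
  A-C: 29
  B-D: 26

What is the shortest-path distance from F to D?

A few of the F→D routes:
F -> H -> E -> G -> D: 29 + 12 + 18 + 9 = 68
F -> E -> H -> B -> D: 15 + 12 + 8 + 26 = 61
F -> H -> B -> D: 29 + 8 + 26 = 63
F -> E -> G -> D: 15 + 18 + 9 = 42
F -> C -> B -> D: 25 + 13 + 26 = 64
F -> C -> H -> B -> D: 25 + 8 + 8 + 26 = 67
Best route has total 42.

42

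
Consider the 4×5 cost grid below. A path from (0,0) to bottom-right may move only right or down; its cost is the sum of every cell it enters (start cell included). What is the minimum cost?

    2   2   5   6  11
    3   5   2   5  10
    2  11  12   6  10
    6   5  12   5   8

Cheapest: [0,0] → [0,1] → [0,2] → [1,2] → [1,3] → [2,3] → [3,3] → [3,4]
  2 + 2 + 5 + 2 + 5 + 6 + 5 + 8 = 35
For comparison, the top-then-right route costs 54.

35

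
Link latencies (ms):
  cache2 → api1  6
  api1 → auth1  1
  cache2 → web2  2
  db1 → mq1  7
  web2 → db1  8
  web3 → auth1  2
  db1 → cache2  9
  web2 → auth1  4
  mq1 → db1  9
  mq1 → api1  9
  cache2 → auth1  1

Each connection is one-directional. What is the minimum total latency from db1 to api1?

15

Paths from db1 to api1:
db1 → cache2 → api1: 9 + 6 = 15
db1 → mq1 → api1: 7 + 9 = 16
Best route has total 15 ms.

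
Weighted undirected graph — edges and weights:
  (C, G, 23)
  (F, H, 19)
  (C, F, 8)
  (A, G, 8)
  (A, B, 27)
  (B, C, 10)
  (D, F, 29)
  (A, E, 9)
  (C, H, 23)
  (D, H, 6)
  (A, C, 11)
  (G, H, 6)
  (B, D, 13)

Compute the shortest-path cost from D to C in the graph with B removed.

29

A few of the D→C routes:
D - H - C: 6 + 23 = 29
D - H - G - A - C: 6 + 6 + 8 + 11 = 31
D - H - F - C: 6 + 19 + 8 = 33
D - F - C: 29 + 8 = 37
D - H - G - C: 6 + 6 + 23 = 35
Shortest: 29.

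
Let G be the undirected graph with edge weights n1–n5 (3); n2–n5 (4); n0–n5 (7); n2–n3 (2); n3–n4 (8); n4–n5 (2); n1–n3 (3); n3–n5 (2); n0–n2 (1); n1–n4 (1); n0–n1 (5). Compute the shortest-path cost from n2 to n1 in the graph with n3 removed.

A few of the n2→n1 routes:
n2→n0→n5→n1: 1 + 7 + 3 = 11
n2→n5→n4→n1: 4 + 2 + 1 = 7
n2→n5→n1: 4 + 3 = 7
n2→n0→n1: 1 + 5 = 6
Shortest: 6.

6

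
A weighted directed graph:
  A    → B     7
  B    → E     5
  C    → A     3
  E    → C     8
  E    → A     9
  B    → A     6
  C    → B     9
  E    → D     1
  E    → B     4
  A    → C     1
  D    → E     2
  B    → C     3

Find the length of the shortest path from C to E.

Routes from C to E:
C - B - E: 9 + 5 = 14
C - A - B - E: 3 + 7 + 5 = 15
The minimum is 14.

14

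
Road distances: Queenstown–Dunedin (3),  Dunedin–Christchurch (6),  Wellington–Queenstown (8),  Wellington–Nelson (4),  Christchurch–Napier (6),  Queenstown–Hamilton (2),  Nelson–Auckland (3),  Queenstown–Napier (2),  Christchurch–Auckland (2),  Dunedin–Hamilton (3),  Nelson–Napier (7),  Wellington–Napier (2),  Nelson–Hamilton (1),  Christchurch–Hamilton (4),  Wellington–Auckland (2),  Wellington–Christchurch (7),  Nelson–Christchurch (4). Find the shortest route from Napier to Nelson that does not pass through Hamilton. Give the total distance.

6

Comparing a few candidate routes:
Napier→Wellington→Auckland→Nelson: 2 + 2 + 3 = 7
Napier→Nelson: 7
Napier→Wellington→Nelson: 2 + 4 = 6
The minimum is 6.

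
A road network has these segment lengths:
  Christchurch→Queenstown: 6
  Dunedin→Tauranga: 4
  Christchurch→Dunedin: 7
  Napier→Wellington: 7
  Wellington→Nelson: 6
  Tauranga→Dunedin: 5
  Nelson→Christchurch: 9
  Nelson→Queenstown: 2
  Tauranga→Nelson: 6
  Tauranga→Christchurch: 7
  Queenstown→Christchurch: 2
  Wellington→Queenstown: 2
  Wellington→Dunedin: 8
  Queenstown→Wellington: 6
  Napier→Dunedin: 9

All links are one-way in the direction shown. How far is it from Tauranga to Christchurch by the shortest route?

7

Paths from Tauranga to Christchurch:
Tauranga-Christchurch: 7
Tauranga-Nelson-Christchurch: 6 + 9 = 15
Tauranga-Nelson-Queenstown-Christchurch: 6 + 2 + 2 = 10
Shortest: 7.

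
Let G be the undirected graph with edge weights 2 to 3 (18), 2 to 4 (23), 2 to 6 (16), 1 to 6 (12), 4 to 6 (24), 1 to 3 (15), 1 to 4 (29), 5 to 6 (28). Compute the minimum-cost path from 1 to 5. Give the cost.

40

Paths from 1 to 5:
1-4-6-5: 29 + 24 + 28 = 81
1-3-2-6-5: 15 + 18 + 16 + 28 = 77
1-3-2-4-6-5: 15 + 18 + 23 + 24 + 28 = 108
1-6-5: 12 + 28 = 40
1-4-2-6-5: 29 + 23 + 16 + 28 = 96
Shortest: 40.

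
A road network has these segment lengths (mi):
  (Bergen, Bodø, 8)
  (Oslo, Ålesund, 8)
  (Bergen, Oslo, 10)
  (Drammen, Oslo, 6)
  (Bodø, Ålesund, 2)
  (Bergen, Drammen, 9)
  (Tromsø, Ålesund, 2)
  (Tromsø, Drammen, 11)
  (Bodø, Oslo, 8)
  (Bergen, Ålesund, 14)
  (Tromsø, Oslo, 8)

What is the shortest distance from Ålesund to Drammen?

13

A few of the Ålesund→Drammen routes:
Ålesund -> Tromsø -> Oslo -> Drammen: 2 + 8 + 6 = 16
Ålesund -> Oslo -> Drammen: 8 + 6 = 14
Ålesund -> Tromsø -> Drammen: 2 + 11 = 13
Shortest: 13 mi.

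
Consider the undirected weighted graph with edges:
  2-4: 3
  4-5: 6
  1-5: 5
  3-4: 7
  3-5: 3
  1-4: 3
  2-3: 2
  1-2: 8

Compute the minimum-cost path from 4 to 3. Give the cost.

5

Some routes from 4 to 3:
4 - 3: 7
4 - 5 - 3: 6 + 3 = 9
4 - 1 - 2 - 3: 3 + 8 + 2 = 13
4 - 1 - 5 - 3: 3 + 5 + 3 = 11
4 - 2 - 3: 3 + 2 = 5
4 - 2 - 1 - 5 - 3: 3 + 8 + 5 + 3 = 19
The minimum is 5.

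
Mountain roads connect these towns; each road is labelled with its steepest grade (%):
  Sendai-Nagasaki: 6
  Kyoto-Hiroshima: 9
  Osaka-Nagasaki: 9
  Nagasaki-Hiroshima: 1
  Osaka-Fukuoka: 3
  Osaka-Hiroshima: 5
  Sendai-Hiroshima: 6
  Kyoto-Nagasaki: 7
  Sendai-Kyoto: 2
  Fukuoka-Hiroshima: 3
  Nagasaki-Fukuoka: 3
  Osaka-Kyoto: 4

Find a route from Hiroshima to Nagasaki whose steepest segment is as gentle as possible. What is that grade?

Some routes from Hiroshima to Nagasaki:
Hiroshima - Fukuoka - Osaka - Kyoto - Sendai - Nagasaki: max(3, 3, 4, 2, 6) = 6
Hiroshima - Osaka - Fukuoka - Nagasaki: max(5, 3, 3) = 5
Hiroshima - Sendai - Kyoto - Osaka - Fukuoka - Nagasaki: max(6, 2, 4, 3, 3) = 6
Hiroshima - Sendai - Nagasaki: max(6, 6) = 6
Hiroshima - Fukuoka - Nagasaki: max(3, 3) = 3
Hiroshima - Nagasaki: max(1) = 1
The minimum achievable maximum is 1%.

1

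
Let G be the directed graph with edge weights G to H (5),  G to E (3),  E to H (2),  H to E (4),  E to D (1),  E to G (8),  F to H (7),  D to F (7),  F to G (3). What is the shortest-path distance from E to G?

8

Candidate routes:
E → G: 8
E → D → F → G: 1 + 7 + 3 = 11
The minimum is 8.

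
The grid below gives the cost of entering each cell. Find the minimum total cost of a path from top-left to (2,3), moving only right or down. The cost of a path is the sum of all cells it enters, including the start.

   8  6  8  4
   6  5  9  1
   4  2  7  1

28

Best path: [0,0] → [0,1] → [0,2] → [0,3] → [1,3] → [2,3]
Cost: 8 + 6 + 8 + 4 + 1 + 1 = 28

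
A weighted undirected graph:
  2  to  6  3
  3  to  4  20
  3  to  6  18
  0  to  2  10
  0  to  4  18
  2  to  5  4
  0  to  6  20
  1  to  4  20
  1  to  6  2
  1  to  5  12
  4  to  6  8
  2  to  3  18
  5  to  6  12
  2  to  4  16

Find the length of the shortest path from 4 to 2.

Some routes from 4 to 2:
4-6-5-2: 8 + 12 + 4 = 24
4-6-2: 8 + 3 = 11
4-1-6-2: 20 + 2 + 3 = 25
4-6-1-5-2: 8 + 2 + 12 + 4 = 26
4-2: 16
Best route has total 11.

11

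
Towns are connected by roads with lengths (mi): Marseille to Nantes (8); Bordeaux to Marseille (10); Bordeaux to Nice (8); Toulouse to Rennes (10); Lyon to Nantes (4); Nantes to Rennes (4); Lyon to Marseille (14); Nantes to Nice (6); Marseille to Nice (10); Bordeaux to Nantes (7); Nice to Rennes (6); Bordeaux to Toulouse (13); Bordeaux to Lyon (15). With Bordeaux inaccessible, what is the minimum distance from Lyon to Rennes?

8

Checking several routes:
Lyon → Marseille → Nantes → Rennes: 14 + 8 + 4 = 26
Lyon → Nantes → Rennes: 4 + 4 = 8
Lyon → Nantes → Nice → Rennes: 4 + 6 + 6 = 16
Shortest: 8 mi.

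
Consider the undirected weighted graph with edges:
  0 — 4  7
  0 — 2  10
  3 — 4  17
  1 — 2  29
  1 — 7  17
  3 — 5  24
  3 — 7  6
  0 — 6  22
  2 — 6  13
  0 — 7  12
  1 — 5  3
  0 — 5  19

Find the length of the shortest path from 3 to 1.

Comparing a few candidate routes:
3-7-0-5-1: 6 + 12 + 19 + 3 = 40
3-7-1: 6 + 17 = 23
3-5-1: 24 + 3 = 27
Best route has total 23.

23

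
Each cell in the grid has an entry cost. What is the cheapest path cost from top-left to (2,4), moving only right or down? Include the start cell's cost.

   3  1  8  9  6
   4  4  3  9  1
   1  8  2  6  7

Take (0,0) (0,1) (1,1) (1,2) (2,2) (2,3) (2,4) for a total of 3 + 1 + 4 + 3 + 2 + 6 + 7 = 26.

26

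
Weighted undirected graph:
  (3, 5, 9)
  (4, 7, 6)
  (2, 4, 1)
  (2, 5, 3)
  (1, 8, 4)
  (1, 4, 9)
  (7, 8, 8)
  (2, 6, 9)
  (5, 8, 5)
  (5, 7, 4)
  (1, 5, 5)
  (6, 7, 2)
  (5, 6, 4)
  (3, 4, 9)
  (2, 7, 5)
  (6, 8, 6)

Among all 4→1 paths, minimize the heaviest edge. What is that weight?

5

A few of the 4→1 routes:
4→2→7→5→8→1: max(1, 5, 4, 5, 4) = 5
4→2→7→6→5→1: max(1, 5, 2, 4, 5) = 5
4→2→7→5→1: max(1, 5, 4, 5) = 5
4→2→7→6→5→8→1: max(1, 5, 2, 4, 5, 4) = 5
4→2→5→8→1: max(1, 3, 5, 4) = 5
Smallest bottleneck: 5.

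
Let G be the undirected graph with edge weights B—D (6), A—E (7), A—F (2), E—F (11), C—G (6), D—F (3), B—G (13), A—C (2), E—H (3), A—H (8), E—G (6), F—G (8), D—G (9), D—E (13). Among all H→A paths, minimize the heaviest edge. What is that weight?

Comparing a few candidate routes:
H - E - A: max(3, 7) = 7
H - E - G - D - F - A: max(3, 6, 9, 3, 2) = 9
H - E - G - C - A: max(3, 6, 6, 2) = 6
H - A: max(8) = 8
H - E - G - F - A: max(3, 6, 8, 2) = 8
Best route has worst link 6.

6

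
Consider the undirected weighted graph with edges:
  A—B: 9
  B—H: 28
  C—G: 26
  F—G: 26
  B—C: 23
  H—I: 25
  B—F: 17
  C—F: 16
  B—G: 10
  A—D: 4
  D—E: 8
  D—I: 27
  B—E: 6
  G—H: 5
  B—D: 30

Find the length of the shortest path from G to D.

23

A few of the G→D routes:
G→B→D: 10 + 30 = 40
G→B→E→D: 10 + 6 + 8 = 24
G→B→A→D: 10 + 9 + 4 = 23
G→H→B→A→D: 5 + 28 + 9 + 4 = 46
The minimum is 23.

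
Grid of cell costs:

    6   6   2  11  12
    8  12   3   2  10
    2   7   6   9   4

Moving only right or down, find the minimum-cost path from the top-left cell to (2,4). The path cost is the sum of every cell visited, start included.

Take r0c0 r0c1 r0c2 r1c2 r1c3 r2c3 r2c4 for a total of 6 + 6 + 2 + 3 + 2 + 9 + 4 = 32.

32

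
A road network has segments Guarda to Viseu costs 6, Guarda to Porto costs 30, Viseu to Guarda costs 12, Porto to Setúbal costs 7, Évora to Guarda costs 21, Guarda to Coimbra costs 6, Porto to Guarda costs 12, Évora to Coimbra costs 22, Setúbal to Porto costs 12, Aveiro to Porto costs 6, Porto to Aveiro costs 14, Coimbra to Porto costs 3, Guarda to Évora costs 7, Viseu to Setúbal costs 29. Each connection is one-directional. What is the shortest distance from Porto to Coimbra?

Routes from Porto to Coimbra:
Porto-Guarda-Coimbra: 12 + 6 = 18
Porto-Guarda-Évora-Coimbra: 12 + 7 + 22 = 41
Shortest: 18.

18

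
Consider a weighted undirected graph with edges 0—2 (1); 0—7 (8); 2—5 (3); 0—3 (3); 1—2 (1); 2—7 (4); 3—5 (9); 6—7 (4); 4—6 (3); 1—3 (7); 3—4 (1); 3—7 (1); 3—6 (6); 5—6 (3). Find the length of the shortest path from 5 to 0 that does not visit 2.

10

Comparing a few candidate routes:
5→6→4→3→0: 3 + 3 + 1 + 3 = 10
5→3→0: 9 + 3 = 12
5→6→7→0: 3 + 4 + 8 = 15
5→6→7→3→0: 3 + 4 + 1 + 3 = 11
5→6→3→0: 3 + 6 + 3 = 12
Shortest: 10.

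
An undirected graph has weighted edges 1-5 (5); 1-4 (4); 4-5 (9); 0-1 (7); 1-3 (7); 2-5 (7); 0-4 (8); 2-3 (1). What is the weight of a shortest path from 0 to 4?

8

Routes from 0 to 4:
0 - 4: 8
0 - 1 - 4: 7 + 4 = 11
0 - 1 - 5 - 4: 7 + 5 + 9 = 21
0 - 1 - 3 - 2 - 5 - 4: 7 + 7 + 1 + 7 + 9 = 31
Best route has total 8.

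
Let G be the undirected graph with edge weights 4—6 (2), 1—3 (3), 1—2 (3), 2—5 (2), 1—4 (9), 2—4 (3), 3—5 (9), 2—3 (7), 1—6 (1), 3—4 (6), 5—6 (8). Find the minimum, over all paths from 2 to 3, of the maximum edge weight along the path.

3

Some routes from 2 to 3:
2 - 4 - 3: max(3, 6) = 6
2 - 1 - 3: max(3, 3) = 3
2 - 5 - 6 - 1 - 3: max(2, 8, 1, 3) = 8
2 - 3: max(7) = 7
2 - 1 - 6 - 4 - 3: max(3, 1, 2, 6) = 6
2 - 4 - 6 - 1 - 3: max(3, 2, 1, 3) = 3
Best route has worst link 3.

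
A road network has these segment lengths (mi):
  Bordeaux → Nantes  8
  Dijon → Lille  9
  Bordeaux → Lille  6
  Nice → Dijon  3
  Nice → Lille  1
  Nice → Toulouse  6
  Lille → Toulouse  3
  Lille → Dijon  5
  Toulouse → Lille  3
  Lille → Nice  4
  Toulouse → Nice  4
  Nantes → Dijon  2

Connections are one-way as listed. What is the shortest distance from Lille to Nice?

4

Routes from Lille to Nice:
Lille→Toulouse→Nice: 3 + 4 = 7
Lille→Nice: 4
Best route has total 4 mi.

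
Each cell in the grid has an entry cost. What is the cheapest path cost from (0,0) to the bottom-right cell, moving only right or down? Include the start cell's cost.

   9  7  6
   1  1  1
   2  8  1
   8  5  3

One optimal route is [0,0] [1,0] [1,1] [1,2] [2,2] [3,2].
Its cost is 9 + 1 + 1 + 1 + 1 + 3 = 16.
(Top row then right column would cost 27.)

16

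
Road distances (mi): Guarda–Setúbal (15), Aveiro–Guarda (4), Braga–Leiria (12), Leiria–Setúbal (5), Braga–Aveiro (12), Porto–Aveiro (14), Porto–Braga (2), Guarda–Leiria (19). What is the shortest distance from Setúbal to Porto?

19

Comparing a few candidate routes:
Setúbal→Leiria→Braga→Porto: 5 + 12 + 2 = 19
Setúbal→Leiria→Guarda→Aveiro→Braga→Porto: 5 + 19 + 4 + 12 + 2 = 42
Setúbal→Guarda→Aveiro→Braga→Porto: 15 + 4 + 12 + 2 = 33
Setúbal→Leiria→Guarda→Aveiro→Porto: 5 + 19 + 4 + 14 = 42
Setúbal→Guarda→Aveiro→Porto: 15 + 4 + 14 = 33
Best route has total 19 mi.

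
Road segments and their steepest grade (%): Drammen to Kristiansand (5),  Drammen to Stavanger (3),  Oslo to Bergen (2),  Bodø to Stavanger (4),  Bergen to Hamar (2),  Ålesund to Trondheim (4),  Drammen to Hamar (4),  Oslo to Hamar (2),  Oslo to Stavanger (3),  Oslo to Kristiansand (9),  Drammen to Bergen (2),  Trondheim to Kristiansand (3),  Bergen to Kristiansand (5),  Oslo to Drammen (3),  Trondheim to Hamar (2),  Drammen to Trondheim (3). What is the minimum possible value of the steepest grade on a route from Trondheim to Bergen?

2

Checking several routes:
Trondheim-Hamar-Oslo-Stavanger-Drammen-Bergen: max(2, 2, 3, 3, 2) = 3
Trondheim-Hamar-Oslo-Drammen-Bergen: max(2, 2, 3, 2) = 3
Trondheim-Hamar-Bergen: max(2, 2) = 2
Trondheim-Hamar-Oslo-Bergen: max(2, 2, 2) = 2
Smallest bottleneck: 2%.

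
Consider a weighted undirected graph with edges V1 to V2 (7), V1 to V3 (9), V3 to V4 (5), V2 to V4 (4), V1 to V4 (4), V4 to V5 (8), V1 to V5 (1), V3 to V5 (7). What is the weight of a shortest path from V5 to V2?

8

Some routes from V5 to V2:
V5→V1→V2: 1 + 7 = 8
V5→V3→V4→V2: 7 + 5 + 4 = 16
V5→V4→V2: 8 + 4 = 12
V5→V1→V4→V2: 1 + 4 + 4 = 9
Shortest: 8.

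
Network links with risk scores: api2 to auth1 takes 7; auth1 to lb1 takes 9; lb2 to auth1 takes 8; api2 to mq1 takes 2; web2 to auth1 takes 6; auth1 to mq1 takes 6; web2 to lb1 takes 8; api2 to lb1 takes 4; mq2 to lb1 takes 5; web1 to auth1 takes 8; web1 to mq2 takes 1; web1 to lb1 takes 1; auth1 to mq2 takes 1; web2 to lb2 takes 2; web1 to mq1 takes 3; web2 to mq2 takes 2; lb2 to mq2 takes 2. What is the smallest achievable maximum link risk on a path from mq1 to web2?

Comparing a few candidate routes:
mq1→api2→lb1→web1→mq2→web2: max(2, 4, 1, 1, 2) = 4
mq1→web1→mq2→lb2→web2: max(3, 1, 2, 2) = 3
mq1→web1→mq2→web2: max(3, 1, 2) = 3
Best route has worst link 3.

3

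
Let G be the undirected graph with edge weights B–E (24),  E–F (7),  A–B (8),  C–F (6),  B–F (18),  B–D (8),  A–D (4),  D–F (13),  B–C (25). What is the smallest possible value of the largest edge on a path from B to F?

13

Comparing a few candidate routes:
B → A → D → F: max(8, 4, 13) = 13
B → D → F: max(8, 13) = 13
B → F: max(18) = 18
Smallest bottleneck: 13.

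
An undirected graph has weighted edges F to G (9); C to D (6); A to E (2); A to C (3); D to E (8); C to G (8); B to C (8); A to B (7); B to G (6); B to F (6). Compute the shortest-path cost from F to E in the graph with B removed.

22

Candidate routes:
F - G - C - D - E: 9 + 8 + 6 + 8 = 31
F - G - C - A - E: 9 + 8 + 3 + 2 = 22
The minimum is 22.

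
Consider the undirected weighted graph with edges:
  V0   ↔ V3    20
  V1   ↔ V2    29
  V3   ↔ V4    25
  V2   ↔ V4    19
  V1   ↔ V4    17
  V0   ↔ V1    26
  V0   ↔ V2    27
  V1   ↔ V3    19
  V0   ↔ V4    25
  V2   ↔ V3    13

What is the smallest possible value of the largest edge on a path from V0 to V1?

20

A few of the V0→V1 routes:
V0-V4-V2-V3-V1: max(25, 19, 13, 19) = 25
V0-V3-V2-V4-V1: max(20, 13, 19, 17) = 20
V0-V3-V1: max(20, 19) = 20
V0-V4-V1: max(25, 17) = 25
V0-V4-V3-V1: max(25, 25, 19) = 25
Smallest bottleneck: 20.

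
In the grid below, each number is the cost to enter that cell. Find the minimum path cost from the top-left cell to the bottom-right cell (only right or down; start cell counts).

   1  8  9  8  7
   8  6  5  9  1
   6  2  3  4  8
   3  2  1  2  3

25

One optimal route is (0,0) (0,1) (1,1) (2,1) (3,1) (3,2) (3,3) (3,4).
Its cost is 1 + 8 + 6 + 2 + 2 + 1 + 2 + 3 = 25.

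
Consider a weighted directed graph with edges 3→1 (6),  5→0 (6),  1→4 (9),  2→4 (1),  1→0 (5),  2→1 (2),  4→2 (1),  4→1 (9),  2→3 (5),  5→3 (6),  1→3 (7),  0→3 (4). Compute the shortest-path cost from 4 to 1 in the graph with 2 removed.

9

Paths from 4 to 1 avoiding 2:
4 - 1: 9
Best route has total 9.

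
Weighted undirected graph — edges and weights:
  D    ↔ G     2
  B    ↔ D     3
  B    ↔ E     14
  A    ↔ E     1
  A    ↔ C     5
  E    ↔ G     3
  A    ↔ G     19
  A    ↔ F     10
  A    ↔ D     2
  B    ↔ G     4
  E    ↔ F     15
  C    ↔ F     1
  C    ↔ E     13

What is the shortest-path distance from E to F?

7

Comparing a few candidate routes:
E - A - C - F: 1 + 5 + 1 = 7
E - A - F: 1 + 10 = 11
E - G - D - A - F: 3 + 2 + 2 + 10 = 17
E - F: 15
E - C - F: 13 + 1 = 14
E - G - D - A - C - F: 3 + 2 + 2 + 5 + 1 = 13
Best route has total 7.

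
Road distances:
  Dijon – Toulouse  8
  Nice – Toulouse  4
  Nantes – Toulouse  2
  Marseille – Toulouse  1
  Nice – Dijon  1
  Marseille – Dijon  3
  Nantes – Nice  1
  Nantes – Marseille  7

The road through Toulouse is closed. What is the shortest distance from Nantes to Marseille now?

5

Routes from Nantes to Marseille avoiding Toulouse:
Nantes - Nice - Dijon - Marseille: 1 + 1 + 3 = 5
Nantes - Marseille: 7
Best route has total 5.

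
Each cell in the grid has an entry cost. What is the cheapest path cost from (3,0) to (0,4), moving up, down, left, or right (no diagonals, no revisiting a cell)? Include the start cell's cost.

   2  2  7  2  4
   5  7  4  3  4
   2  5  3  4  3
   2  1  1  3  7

20

Best path: [3,0] → [3,1] → [3,2] → [2,2] → [1,2] → [1,3] → [0,3] → [0,4]
Cost: 2 + 1 + 1 + 3 + 4 + 3 + 2 + 4 = 20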